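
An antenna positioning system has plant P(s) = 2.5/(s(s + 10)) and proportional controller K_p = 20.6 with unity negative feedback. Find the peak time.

T_p = 0.61 s

The closed-loop denominator s² + 10s + 51.5 gives ω_n = √51.5 = 7.176 and ζ = 10/(2ω_n) = 0.6967.
Damped frequency ω_d = ω_n√(1−ζ²) = 5.148 rad/s, so peak time T_p = π/ω_d = 0.61 s.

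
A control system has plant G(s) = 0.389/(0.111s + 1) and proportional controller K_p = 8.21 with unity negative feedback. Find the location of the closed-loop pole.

Closed loop: T(s) = K_p·G/(1+K_p·G) = 3.194/(0.111s + 1 + 3.194), with pole at s = −(1 + 3.194)/0.111 = −37.78.

s = -37.78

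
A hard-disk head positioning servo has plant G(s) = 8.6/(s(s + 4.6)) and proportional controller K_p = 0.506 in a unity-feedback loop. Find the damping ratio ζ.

1 + K_p·G(s) = 0 gives s² + 4.6s + 4.352 = 0.
So ω_n² = 4.352 ⇒ ω_n = 2.086 rad/s, and ζ = 4.6/(2ω_n) = 1.1.

ζ = 1.1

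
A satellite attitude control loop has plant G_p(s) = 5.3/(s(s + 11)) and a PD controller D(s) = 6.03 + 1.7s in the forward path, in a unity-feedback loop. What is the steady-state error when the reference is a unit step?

0

The open loop D(s)G_p(s) has a pole at the origin (type 1), so the static position error constant is infinite and e_ss = 1/(1+∞) = 0.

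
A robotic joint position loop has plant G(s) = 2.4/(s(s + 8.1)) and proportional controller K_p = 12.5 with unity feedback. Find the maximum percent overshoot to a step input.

3.17%

From 1 + K_pG(s) = 0: s² + 8.1s + 30 = 0 ⇒ ω_n = 5.477, ζ = 0.7394.
%OS = 100·exp(−πζ/√(1−ζ²)) = 100·exp(−π·0.7394/√0.4533) = 3.17%.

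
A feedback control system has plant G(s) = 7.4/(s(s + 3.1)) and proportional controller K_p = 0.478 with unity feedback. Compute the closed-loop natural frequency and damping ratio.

ω_n = 1.88 rad/s, ζ = 0.824

With unity feedback the closed-loop characteristic equation is s² + 3.1s + 0.478·7.4 = s² + 3.1s + 3.537 = 0.
Matching s² + 2ζω_n s + ω_n²: ω_n = √3.537 = 1.881 rad/s and 2ζω_n = 3.1, so ζ = 3.1/(2·1.881) = 0.824.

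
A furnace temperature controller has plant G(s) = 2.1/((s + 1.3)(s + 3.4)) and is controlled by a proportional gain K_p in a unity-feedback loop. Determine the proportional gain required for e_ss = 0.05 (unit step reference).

Steady-state error for a unit step on this type-0 loop is 1/(1 + K_p·G(0)).
G(0) = 0.4751. Require 1/(1 + K_p·0.4751) = 0.05, so 1 + 0.4751·K_p = 20.
K_p = (20 − 1)/0.4751 = 40.

K_p = 40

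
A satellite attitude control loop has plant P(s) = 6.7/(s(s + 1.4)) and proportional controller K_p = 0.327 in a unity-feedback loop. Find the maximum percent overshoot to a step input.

Closed-loop characteristic equation: s² + 1.4s + 2.191 = 0, so ω_n = 1.48 rad/s and ζ = 1.4/(2·1.48) = 0.4729.
%OS = 100·exp(−πζ/√(1−ζ²)) = 100·exp(−π·0.4729/√0.7763) = 18.5%.

18.5%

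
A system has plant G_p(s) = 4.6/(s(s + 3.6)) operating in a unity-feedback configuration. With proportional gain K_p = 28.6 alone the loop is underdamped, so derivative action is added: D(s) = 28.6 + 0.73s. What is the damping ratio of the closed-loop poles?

ζ = 0.303

Forward path: (28.6 + 0.73s)·4.6/(s(s+3.6)). The closed-loop characteristic equation is s² + (3.6 + 4.6·0.73)s + 4.6·28.6 = 0.
That is s² + 6.958s + 131.6 = 0, so ω_n = 11.47 rad/s and ζ = 6.958/(2·11.47) = 0.3033.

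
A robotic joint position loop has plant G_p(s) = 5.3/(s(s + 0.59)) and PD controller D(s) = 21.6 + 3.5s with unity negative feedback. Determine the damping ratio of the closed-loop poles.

Forward path: (21.6 + 3.5s)·5.3/(s(s+0.59)). The closed-loop characteristic equation is s² + (0.59 + 5.3·3.5)s + 5.3·21.6 = 0.
That is s² + 19.14s + 114.5 = 0, so ω_n = 10.7 rad/s and ζ = 19.14/(2·10.7) = 0.8944.

ζ = 0.894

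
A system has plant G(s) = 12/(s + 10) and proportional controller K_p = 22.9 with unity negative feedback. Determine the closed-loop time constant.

τ = 0.00351 s

Closed-loop transfer function: T(s) = K_p·G(s)/(1 + K_p·G(s)) = 274.8/(s + 10 + 274.8) = 274.8/(s + 284.8).
Time constant τ = 1/284.8 = 0.00351 s.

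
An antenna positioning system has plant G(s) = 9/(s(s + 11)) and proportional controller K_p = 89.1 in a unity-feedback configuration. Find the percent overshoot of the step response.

The closed-loop denominator s² + 11s + 801.9 gives ω_n = √801.9 = 28.32 and ζ = 11/(2ω_n) = 0.1942.
%OS = 100·exp(−πζ/√(1−ζ²)) = 100·exp(−π·0.1942/√0.9623) = 53.7%.

53.7%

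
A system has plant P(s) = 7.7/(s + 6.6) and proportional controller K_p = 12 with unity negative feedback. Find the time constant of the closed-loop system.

Closed-loop transfer function: T(s) = K_p·P(s)/(1 + K_p·P(s)) = 92.4/(s + 6.6 + 92.4) = 92.4/(s + 99).
Time constant τ = 1/99 = 0.0101 s.

τ = 0.0101 s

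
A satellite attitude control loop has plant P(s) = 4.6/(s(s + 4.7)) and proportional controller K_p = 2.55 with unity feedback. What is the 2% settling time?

Closed-loop characteristic equation: s² + 4.7s + 11.73 = 0, so ω_n = 3.425 rad/s and ζ = 4.7/(2·3.425) = 0.6861.
2% settling time T_s ≈ 4/(ζω_n) = 4/2.35 = 1.7 s.

T_s ≈ 1.7 s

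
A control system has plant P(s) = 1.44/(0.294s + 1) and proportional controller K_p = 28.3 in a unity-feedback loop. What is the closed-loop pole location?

Closed loop: T(s) = K_p·P/(1+K_p·P) = 40.75/(0.294s + 1 + 40.75), with pole at s = −(1 + 40.75)/0.294 = −142.

s = -142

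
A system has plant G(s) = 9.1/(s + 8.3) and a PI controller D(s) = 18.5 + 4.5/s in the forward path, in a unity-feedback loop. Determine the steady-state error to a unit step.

The open loop D(s)G(s) has a pole at the origin (type 1), so the static position error constant is infinite and e_ss = 1/(1+∞) = 0.

0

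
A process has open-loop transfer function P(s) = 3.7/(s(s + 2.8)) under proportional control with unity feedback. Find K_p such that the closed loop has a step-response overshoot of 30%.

K_p = 4.14

From %OS = 100·exp(−πζ/√(1−ζ²)) = 30%, ζ = −ln(0.3)/√(π²+ln²(0.3)) = 0.3579.
Characteristic equation s² + 2.8s + 3.7K_p = 0 gives ζ = 2.8/(2√(3.7K_p)).
Setting ζ = 0.3579: √(3.7K_p) = 2.8/(2·0.3579) = 3.912, so K_p = 15.31/3.7 = 4.14.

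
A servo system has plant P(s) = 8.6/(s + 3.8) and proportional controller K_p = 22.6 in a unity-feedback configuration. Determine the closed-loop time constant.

τ = 0.00505 s

Closed-loop transfer function: T(s) = K_p·P(s)/(1 + K_p·P(s)) = 194.4/(s + 3.8 + 194.4) = 194.4/(s + 198.2).
Time constant τ = 1/198.2 = 0.00505 s.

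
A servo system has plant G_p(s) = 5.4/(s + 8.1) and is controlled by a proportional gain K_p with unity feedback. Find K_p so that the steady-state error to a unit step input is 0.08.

K_p = 17.2

For a type-0 loop with proportional control, e_ss = 1/(1 + K_p·G_p(0)).
G_p(0) = 0.6667. Require 1/(1 + K_p·0.6667) = 0.08, so 1 + 0.6667·K_p = 12.5.
K_p = (12.5 − 1)/0.6667 = 17.2.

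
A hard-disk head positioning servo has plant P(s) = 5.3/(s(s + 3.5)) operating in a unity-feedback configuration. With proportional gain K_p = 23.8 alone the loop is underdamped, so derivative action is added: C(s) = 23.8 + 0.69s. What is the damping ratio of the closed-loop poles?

Forward path: (23.8 + 0.69s)·5.3/(s(s+3.5)). The closed-loop characteristic equation is s² + (3.5 + 5.3·0.69)s + 5.3·23.8 = 0.
That is s² + 7.157s + 126.1 = 0, so ω_n = 11.23 rad/s and ζ = 7.157/(2·11.23) = 0.3186.

ζ = 0.319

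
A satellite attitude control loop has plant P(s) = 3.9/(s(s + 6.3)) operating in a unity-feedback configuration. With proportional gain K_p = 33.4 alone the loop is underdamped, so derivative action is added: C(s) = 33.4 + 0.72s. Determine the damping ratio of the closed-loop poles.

ζ = 0.399

Forward path: (33.4 + 0.72s)·3.9/(s(s+6.3)). The closed-loop characteristic equation is s² + (6.3 + 3.9·0.72)s + 3.9·33.4 = 0.
That is s² + 9.108s + 130.3 = 0, so ω_n = 11.41 rad/s and ζ = 9.108/(2·11.41) = 0.399.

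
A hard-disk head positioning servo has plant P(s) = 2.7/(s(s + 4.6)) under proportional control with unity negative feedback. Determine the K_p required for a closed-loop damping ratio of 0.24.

K_p = 34

Closed-loop characteristic equation: s² + 4.6s + K_p·2.7 = 0.
So ω_n = √(2.7K_p) and 2ζω_n = 4.6, giving ζ = 4.6/(2√(2.7K_p)).
Setting ζ = 0.24: √(2.7K_p) = 4.6/(2·0.24) = 9.583, so K_p = 91.84/2.7 = 34.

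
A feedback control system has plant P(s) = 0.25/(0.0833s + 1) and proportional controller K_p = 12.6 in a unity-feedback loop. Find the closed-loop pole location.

s = -49.82

Closed loop: T(s) = K_p·P/(1+K_p·P) = 3.15/(0.0833s + 1 + 3.15), with pole at s = −(1 + 3.15)/0.0833 = −49.82.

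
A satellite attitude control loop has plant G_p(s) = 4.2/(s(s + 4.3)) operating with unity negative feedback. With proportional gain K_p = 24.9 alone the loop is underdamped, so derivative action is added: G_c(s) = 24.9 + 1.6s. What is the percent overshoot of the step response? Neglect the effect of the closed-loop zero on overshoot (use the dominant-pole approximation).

Forward path: (24.9 + 1.6s)·4.2/(s(s+4.3)). The closed-loop characteristic equation is s² + (4.3 + 4.2·1.6)s + 4.2·24.9 = 0.
That is s² + 11.02s + 104.6 = 0, so ω_n = 10.23 rad/s and ζ = 11.02/(2·10.23) = 0.5388.
%OS = 100·exp(−πζ/√(1−ζ²)) = 13.4%.

13.4%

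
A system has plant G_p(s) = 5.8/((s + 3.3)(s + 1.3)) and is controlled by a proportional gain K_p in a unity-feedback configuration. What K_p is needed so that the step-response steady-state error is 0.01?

The loop is type 0, so e_ss(step) = 1/(1 + K_pos) with K_pos = K_p·G_p(0).
G_p(0) = 1.352. Require 1/(1 + K_p·1.352) = 0.01, so 1 + 1.352·K_p = 100.
K_p = (100 − 1)/1.352 = 73.2.

K_p = 73.2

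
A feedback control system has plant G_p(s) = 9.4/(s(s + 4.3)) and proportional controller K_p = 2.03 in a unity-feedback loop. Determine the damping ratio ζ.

1 + K_p·G_p(s) = 0 gives s² + 4.3s + 19.08 = 0.
So ω_n² = 19.08 ⇒ ω_n = 4.368 rad/s, and ζ = 4.3/(2ω_n) = 0.492.

ζ = 0.492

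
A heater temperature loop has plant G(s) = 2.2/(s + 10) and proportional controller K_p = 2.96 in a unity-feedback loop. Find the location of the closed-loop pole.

Closed-loop transfer function: T(s) = K_p·G(s)/(1 + K_p·G(s)) = 6.512/(s + 10 + 6.512) = 6.512/(s + 16.51).
The closed-loop pole is at s = −16.51.

s = -16.51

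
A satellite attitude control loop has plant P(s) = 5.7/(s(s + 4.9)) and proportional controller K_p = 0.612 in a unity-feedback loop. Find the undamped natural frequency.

ω_n = 1.87 rad/s

1 + K_p·P(s) = 0 gives s² + 4.9s + 3.488 = 0.
Matching s² + 2ζω_n s + ω_n²: ω_n = √3.488 = 1.868 rad/s and 2ζω_n = 4.9, so ζ = 4.9/(2·1.868) = 1.31.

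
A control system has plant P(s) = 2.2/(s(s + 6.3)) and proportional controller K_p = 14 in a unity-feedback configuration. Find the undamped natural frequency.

1 + K_p·P(s) = 0 gives s² + 6.3s + 30.8 = 0.
So ω_n² = 30.8 ⇒ ω_n = 5.55 rad/s, and ζ = 6.3/(2ω_n) = 0.568.

ω_n = 5.55 rad/s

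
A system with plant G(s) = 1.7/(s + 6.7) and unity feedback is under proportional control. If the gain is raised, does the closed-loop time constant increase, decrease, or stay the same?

Closed-loop pole is at s = −(6.7+K_p·1.7); larger K_p moves it further left, so τ = 1/(6.7+K_p·1.7) decreases.

decrease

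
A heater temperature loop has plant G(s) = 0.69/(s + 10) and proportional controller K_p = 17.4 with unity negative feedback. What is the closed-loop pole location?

Closed-loop transfer function: T(s) = K_p·G(s)/(1 + K_p·G(s)) = 12.01/(s + 10 + 12.01) = 12.01/(s + 22.01).
The closed-loop pole is at s = −22.01.

s = -22.01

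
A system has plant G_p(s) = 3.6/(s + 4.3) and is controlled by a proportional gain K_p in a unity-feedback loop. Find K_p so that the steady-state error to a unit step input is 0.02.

K_p = 58.5

The loop is type 0, so e_ss(step) = 1/(1 + K_pos) with K_pos = K_p·G_p(0).
G_p(0) = 0.8372. Require 1/(1 + K_p·0.8372) = 0.02, so 1 + 0.8372·K_p = 50.
K_p = (50 − 1)/0.8372 = 58.5.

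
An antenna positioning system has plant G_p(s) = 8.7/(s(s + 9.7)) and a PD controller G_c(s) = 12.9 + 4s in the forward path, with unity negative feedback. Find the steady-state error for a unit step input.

The open loop G_c(s)G_p(s) has a pole at the origin (type 1), so the static position error constant is infinite and e_ss = 1/(1+∞) = 0.

0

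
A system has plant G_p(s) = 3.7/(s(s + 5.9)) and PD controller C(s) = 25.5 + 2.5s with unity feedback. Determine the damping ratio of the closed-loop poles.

Forward path: (25.5 + 2.5s)·3.7/(s(s+5.9)). The closed-loop characteristic equation is s² + (5.9 + 3.7·2.5)s + 3.7·25.5 = 0.
That is s² + 15.15s + 94.35 = 0, so ω_n = 9.713 rad/s and ζ = 15.15/(2·9.713) = 0.7799.

ζ = 0.78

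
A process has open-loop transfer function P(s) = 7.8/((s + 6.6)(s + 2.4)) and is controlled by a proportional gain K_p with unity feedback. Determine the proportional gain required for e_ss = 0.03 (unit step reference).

K_p = 65.7

The loop is type 0, so e_ss(step) = 1/(1 + K_pos) with K_pos = K_p·P(0).
P(0) = 0.4924. Require 1/(1 + K_p·0.4924) = 0.03, so 1 + 0.4924·K_p = 33.33.
K_p = (33.33 − 1)/0.4924 = 65.7.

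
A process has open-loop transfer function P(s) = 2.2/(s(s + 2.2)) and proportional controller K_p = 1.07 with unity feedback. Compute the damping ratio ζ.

ζ = 0.717

With unity feedback the closed-loop characteristic equation is s² + 2.2s + 1.07·2.2 = s² + 2.2s + 2.354 = 0.
So ω_n² = 2.354 ⇒ ω_n = 1.534 rad/s, and ζ = 2.2/(2ω_n) = 0.717.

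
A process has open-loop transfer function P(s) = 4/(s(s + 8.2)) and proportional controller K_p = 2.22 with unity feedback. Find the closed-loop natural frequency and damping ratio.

ω_n = 2.98 rad/s, ζ = 1.38

1 + K_p·P(s) = 0 gives s² + 8.2s + 8.88 = 0.
Matching s² + 2ζω_n s + ω_n²: ω_n = √8.88 = 2.98 rad/s and 2ζω_n = 8.2, so ζ = 8.2/(2·2.98) = 1.38.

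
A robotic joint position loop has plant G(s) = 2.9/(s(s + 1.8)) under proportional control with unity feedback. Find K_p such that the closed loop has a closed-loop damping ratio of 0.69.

Closed-loop characteristic equation: s² + 1.8s + K_p·2.9 = 0.
So ω_n = √(2.9K_p) and 2ζω_n = 1.8, giving ζ = 1.8/(2√(2.9K_p)).
Setting ζ = 0.69: √(2.9K_p) = 1.8/(2·0.69) = 1.304, so K_p = 1.701/2.9 = 0.587.

K_p = 0.587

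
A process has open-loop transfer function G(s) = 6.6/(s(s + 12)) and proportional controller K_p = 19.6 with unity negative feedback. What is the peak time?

T_p = 0.325 s

The closed-loop denominator s² + 12s + 129.4 gives ω_n = √129.4 = 11.37 and ζ = 12/(2ω_n) = 0.5275.
Damped frequency ω_d = ω_n√(1−ζ²) = 9.662 rad/s, so peak time T_p = π/ω_d = 0.325 s.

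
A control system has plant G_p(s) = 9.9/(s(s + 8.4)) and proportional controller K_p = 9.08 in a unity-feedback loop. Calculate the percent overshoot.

From 1 + K_pG_p(s) = 0: s² + 8.4s + 89.89 = 0 ⇒ ω_n = 9.481, ζ = 0.443.
%OS = 100·exp(−πζ/√(1−ζ²)) = 100·exp(−π·0.443/√0.8038) = 21.2%.

21.2%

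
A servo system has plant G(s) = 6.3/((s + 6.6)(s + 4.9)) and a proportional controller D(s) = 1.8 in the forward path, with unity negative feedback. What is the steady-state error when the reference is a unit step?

0.74

The loop is type 0. Static position error constant K_pos = D(0)·G(0) = 1.8·0.1948 = 0.3506.
Steady-state error to a unit step: e_ss = 1/(1+K_pos) = 1/1.351 = 0.74.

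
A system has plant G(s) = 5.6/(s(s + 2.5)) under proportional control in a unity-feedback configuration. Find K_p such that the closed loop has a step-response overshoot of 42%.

From %OS = 100·exp(−πζ/√(1−ζ²)) = 42%, ζ = −ln(0.42)/√(π²+ln²(0.42)) = 0.2662.
Characteristic equation s² + 2.5s + 5.6K_p = 0 gives ζ = 2.5/(2√(5.6K_p)).
Setting ζ = 0.2662: √(5.6K_p) = 2.5/(2·0.2662) = 4.696, so K_p = 22.05/5.6 = 3.94.

K_p = 3.94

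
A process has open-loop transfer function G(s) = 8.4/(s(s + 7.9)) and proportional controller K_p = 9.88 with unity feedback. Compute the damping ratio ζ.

1 + K_p·G(s) = 0 gives s² + 7.9s + 82.99 = 0.
So ω_n² = 82.99 ⇒ ω_n = 9.11 rad/s, and ζ = 7.9/(2ω_n) = 0.434.

ζ = 0.434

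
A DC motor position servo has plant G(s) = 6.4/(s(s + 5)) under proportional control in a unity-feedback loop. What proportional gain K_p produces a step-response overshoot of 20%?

From %OS = 100·exp(−πζ/√(1−ζ²)) = 20%, ζ = −ln(0.2)/√(π²+ln²(0.2)) = 0.4559.
Characteristic equation s² + 5s + 6.4K_p = 0 gives ζ = 5/(2√(6.4K_p)).
Setting ζ = 0.4559: √(6.4K_p) = 5/(2·0.4559) = 5.483, so K_p = 30.06/6.4 = 4.7.

K_p = 4.7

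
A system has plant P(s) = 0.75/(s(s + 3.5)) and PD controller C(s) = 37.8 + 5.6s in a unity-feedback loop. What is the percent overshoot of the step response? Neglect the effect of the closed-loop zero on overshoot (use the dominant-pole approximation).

3.73%

Forward path: (37.8 + 5.6s)·0.75/(s(s+3.5)). The closed-loop characteristic equation is s² + (3.5 + 0.75·5.6)s + 0.75·37.8 = 0.
That is s² + 7.7s + 28.35 = 0, so ω_n = 5.324 rad/s and ζ = 7.7/(2·5.324) = 0.7231.
%OS = 100·exp(−πζ/√(1−ζ²)) = 3.73%.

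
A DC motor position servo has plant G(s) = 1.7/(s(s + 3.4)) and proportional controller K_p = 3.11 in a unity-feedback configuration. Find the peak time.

From 1 + K_pG(s) = 0: s² + 3.4s + 5.287 = 0 ⇒ ω_n = 2.299, ζ = 0.7393.
Damped frequency ω_d = ω_n√(1−ζ²) = 1.548 rad/s, so peak time T_p = π/ω_d = 2.03 s.

T_p = 2.03 s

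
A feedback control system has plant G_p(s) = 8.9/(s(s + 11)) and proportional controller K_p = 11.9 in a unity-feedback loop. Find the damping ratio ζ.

1 + K_p·G_p(s) = 0 gives s² + 11s + 105.9 = 0.
Matching s² + 2ζω_n s + ω_n²: ω_n = √105.9 = 10.29 rad/s and 2ζω_n = 11, so ζ = 11/(2·10.29) = 0.534.

ζ = 0.534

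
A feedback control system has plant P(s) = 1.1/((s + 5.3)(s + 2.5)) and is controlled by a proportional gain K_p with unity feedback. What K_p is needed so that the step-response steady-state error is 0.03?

K_p = 389

For a type-0 loop with proportional control, e_ss = 1/(1 + K_p·P(0)).
P(0) = 0.08302. Require 1/(1 + K_p·0.08302) = 0.03, so 1 + 0.08302·K_p = 33.33.
K_p = (33.33 − 1)/0.08302 = 389.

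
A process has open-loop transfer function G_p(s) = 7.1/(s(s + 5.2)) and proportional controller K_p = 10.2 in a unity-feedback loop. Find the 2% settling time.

T_s ≈ 1.54 s

Closed-loop characteristic equation: s² + 5.2s + 72.42 = 0, so ω_n = 8.51 rad/s and ζ = 5.2/(2·8.51) = 0.3055.
2% settling time T_s ≈ 4/(ζω_n) = 4/2.6 = 1.54 s.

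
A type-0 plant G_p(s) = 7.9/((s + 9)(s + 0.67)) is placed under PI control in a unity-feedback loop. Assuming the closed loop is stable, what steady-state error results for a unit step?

The PI controller's integrator makes the forward path type 1, so e_ss to a step is zero.

0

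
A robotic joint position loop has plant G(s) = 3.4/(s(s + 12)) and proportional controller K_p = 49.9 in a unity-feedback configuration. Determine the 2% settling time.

T_s ≈ 0.667 s

From 1 + K_pG(s) = 0: s² + 12s + 169.7 = 0 ⇒ ω_n = 13.03, ζ = 0.4606.
2% settling time T_s ≈ 4/(ζω_n) = 4/6 = 0.667 s.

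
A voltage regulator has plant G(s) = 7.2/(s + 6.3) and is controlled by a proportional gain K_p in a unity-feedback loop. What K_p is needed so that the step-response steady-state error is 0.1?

Steady-state error for a unit step on this type-0 loop is 1/(1 + K_p·G(0)).
G(0) = 1.143. Require 1/(1 + K_p·1.143) = 0.1, so 1 + 1.143·K_p = 10.
K_p = (10 − 1)/1.143 = 7.87.

K_p = 7.87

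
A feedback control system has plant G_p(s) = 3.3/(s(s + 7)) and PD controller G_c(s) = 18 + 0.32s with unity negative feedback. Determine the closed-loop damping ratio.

ζ = 0.523

Forward path: (18 + 0.32s)·3.3/(s(s+7)). The closed-loop characteristic equation is s² + (7 + 3.3·0.32)s + 3.3·18 = 0.
That is s² + 8.056s + 59.4 = 0, so ω_n = 7.707 rad/s and ζ = 8.056/(2·7.707) = 0.5226.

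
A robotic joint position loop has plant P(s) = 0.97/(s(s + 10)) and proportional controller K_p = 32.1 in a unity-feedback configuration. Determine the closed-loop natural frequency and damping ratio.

With unity feedback the closed-loop characteristic equation is s² + 10s + 32.1·0.97 = s² + 10s + 31.14 = 0.
Matching s² + 2ζω_n s + ω_n²: ω_n = √31.14 = 5.58 rad/s and 2ζω_n = 10, so ζ = 10/(2·5.58) = 0.896.

ω_n = 5.58 rad/s, ζ = 0.896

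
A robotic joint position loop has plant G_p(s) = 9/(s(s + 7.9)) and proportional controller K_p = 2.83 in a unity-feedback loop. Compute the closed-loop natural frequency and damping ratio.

1 + K_p·G_p(s) = 0 gives s² + 7.9s + 25.47 = 0.
Matching s² + 2ζω_n s + ω_n²: ω_n = √25.47 = 5.047 rad/s and 2ζω_n = 7.9, so ζ = 7.9/(2·5.047) = 0.783.

ω_n = 5.05 rad/s, ζ = 0.783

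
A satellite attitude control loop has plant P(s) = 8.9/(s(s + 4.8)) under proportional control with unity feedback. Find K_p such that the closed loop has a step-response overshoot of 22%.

K_p = 3.43

From %OS = 100·exp(−πζ/√(1−ζ²)) = 22%, ζ = −ln(0.22)/√(π²+ln²(0.22)) = 0.4342.
Characteristic equation s² + 4.8s + 8.9K_p = 0 gives ζ = 4.8/(2√(8.9K_p)).
Setting ζ = 0.4342: √(8.9K_p) = 4.8/(2·0.4342) = 5.528, so K_p = 30.56/8.9 = 3.43.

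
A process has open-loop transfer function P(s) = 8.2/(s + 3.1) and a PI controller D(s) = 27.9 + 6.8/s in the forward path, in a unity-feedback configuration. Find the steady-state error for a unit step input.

The open loop D(s)P(s) has a pole at the origin (type 1), so the static position error constant is infinite and e_ss = 1/(1+∞) = 0.

0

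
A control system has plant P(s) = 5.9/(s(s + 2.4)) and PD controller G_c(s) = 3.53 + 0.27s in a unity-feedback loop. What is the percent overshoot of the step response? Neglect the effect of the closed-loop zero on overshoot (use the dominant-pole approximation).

Forward path: (3.53 + 0.27s)·5.9/(s(s+2.4)). The closed-loop characteristic equation is s² + (2.4 + 5.9·0.27)s + 5.9·3.53 = 0.
That is s² + 3.993s + 20.83 = 0, so ω_n = 4.564 rad/s and ζ = 3.993/(2·4.564) = 0.4375.
%OS = 100·exp(−πζ/√(1−ζ²)) = 21.7%.

21.7%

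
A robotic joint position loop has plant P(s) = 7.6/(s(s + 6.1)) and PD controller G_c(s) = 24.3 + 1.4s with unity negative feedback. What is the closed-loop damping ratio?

ζ = 0.616

Forward path: (24.3 + 1.4s)·7.6/(s(s+6.1)). The closed-loop characteristic equation is s² + (6.1 + 7.6·1.4)s + 7.6·24.3 = 0.
That is s² + 16.74s + 184.7 = 0, so ω_n = 13.59 rad/s and ζ = 16.74/(2·13.59) = 0.6159.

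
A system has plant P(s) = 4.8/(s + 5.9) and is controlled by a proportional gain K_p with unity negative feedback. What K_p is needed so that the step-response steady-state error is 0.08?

For a type-0 loop with proportional control, e_ss = 1/(1 + K_p·P(0)).
P(0) = 0.8136. Require 1/(1 + K_p·0.8136) = 0.08, so 1 + 0.8136·K_p = 12.5.
K_p = (12.5 − 1)/0.8136 = 14.1.

K_p = 14.1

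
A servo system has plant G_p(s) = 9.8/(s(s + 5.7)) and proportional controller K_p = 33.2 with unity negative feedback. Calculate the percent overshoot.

60.5%

From 1 + K_pG_p(s) = 0: s² + 5.7s + 325.4 = 0 ⇒ ω_n = 18.04, ζ = 0.158.
%OS = 100·exp(−πζ/√(1−ζ²)) = 100·exp(−π·0.158/√0.975) = 60.5%.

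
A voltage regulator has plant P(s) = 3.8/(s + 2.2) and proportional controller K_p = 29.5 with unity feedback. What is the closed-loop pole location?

s = -114.3

Closed-loop transfer function: T(s) = K_p·P(s)/(1 + K_p·P(s)) = 112.1/(s + 2.2 + 112.1) = 112.1/(s + 114.3).
The closed-loop pole is at s = −114.3.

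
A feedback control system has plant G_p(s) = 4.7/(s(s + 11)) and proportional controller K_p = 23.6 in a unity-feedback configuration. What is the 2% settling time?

From 1 + K_pG_p(s) = 0: s² + 11s + 110.9 = 0 ⇒ ω_n = 10.53, ζ = 0.5222.
2% settling time T_s ≈ 4/(ζω_n) = 4/5.5 = 0.727 s.

T_s ≈ 0.727 s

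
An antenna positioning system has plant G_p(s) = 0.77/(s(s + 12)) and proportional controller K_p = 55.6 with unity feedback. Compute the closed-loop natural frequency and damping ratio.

The closed-loop denominator is s(s+12) + 55.6·0.77 = s² + 12s + 42.81.
Matching s² + 2ζω_n s + ω_n²: ω_n = √42.81 = 6.543 rad/s and 2ζω_n = 12, so ζ = 12/(2·6.543) = 0.917.

ω_n = 6.54 rad/s, ζ = 0.917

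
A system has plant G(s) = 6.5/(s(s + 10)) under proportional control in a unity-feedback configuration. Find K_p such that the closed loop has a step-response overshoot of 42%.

K_p = 54.3

From %OS = 100·exp(−πζ/√(1−ζ²)) = 42%, ζ = −ln(0.42)/√(π²+ln²(0.42)) = 0.2662.
Characteristic equation s² + 10s + 6.5K_p = 0 gives ζ = 10/(2√(6.5K_p)).
Setting ζ = 0.2662: √(6.5K_p) = 10/(2·0.2662) = 18.78, so K_p = 352.9/6.5 = 54.3.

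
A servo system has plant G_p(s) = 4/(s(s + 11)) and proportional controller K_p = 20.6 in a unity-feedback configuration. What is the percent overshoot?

From 1 + K_pG_p(s) = 0: s² + 11s + 82.4 = 0 ⇒ ω_n = 9.077, ζ = 0.6059.
%OS = 100·exp(−πζ/√(1−ζ²)) = 100·exp(−π·0.6059/√0.6329) = 9.14%.

9.14%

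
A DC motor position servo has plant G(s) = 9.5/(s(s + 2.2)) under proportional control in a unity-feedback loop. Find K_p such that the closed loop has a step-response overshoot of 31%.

From %OS = 100·exp(−πζ/√(1−ζ²)) = 31%, ζ = −ln(0.31)/√(π²+ln²(0.31)) = 0.3493.
Characteristic equation s² + 2.2s + 9.5K_p = 0 gives ζ = 2.2/(2√(9.5K_p)).
Setting ζ = 0.3493: √(9.5K_p) = 2.2/(2·0.3493) = 3.149, so K_p = 9.916/9.5 = 1.04.

K_p = 1.04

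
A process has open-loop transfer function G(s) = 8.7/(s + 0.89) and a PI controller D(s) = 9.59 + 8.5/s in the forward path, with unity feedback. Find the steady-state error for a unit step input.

0

The open loop D(s)G(s) has a pole at the origin (type 1), so the static position error constant is infinite and e_ss = 1/(1+∞) = 0.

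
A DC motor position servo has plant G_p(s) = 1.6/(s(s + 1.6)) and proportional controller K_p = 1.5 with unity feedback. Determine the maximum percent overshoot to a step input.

Closed-loop characteristic equation: s² + 1.6s + 2.4 = 0, so ω_n = 1.549 rad/s and ζ = 1.6/(2·1.549) = 0.5164.
%OS = 100·exp(−πζ/√(1−ζ²)) = 100·exp(−π·0.5164/√0.7333) = 15%.

15%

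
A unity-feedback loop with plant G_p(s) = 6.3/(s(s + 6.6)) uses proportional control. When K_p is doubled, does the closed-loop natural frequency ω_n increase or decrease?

increase

ω_n = √(6.3·K_p), which grows with K_p.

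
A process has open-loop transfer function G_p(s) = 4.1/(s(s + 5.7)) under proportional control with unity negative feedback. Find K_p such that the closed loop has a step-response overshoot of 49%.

From %OS = 100·exp(−πζ/√(1−ζ²)) = 49%, ζ = −ln(0.49)/√(π²+ln²(0.49)) = 0.2214.
Characteristic equation s² + 5.7s + 4.1K_p = 0 gives ζ = 5.7/(2√(4.1K_p)).
Setting ζ = 0.2214: √(4.1K_p) = 5.7/(2·0.2214) = 12.87, so K_p = 165.7/4.1 = 40.4.

K_p = 40.4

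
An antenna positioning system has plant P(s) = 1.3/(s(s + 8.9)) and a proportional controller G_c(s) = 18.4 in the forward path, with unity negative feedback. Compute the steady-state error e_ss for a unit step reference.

The open loop G_c(s)P(s) has a pole at the origin (type 1), so the static position error constant is infinite and e_ss = 1/(1+∞) = 0.

0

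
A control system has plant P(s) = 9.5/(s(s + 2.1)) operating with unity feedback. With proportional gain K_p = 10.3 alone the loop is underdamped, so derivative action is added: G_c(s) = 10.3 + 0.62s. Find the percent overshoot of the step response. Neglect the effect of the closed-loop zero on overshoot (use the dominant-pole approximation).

Forward path: (10.3 + 0.62s)·9.5/(s(s+2.1)). The closed-loop characteristic equation is s² + (2.1 + 9.5·0.62)s + 9.5·10.3 = 0.
That is s² + 7.99s + 97.85 = 0, so ω_n = 9.892 rad/s and ζ = 7.99/(2·9.892) = 0.4039.
%OS = 100·exp(−πζ/√(1−ζ²)) = 25%.

25%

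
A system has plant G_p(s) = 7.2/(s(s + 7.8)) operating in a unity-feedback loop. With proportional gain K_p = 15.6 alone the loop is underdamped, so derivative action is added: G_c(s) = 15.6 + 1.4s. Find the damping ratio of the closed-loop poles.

ζ = 0.844

Forward path: (15.6 + 1.4s)·7.2/(s(s+7.8)). The closed-loop characteristic equation is s² + (7.8 + 7.2·1.4)s + 7.2·15.6 = 0.
That is s² + 17.88s + 112.3 = 0, so ω_n = 10.6 rad/s and ζ = 17.88/(2·10.6) = 0.8435.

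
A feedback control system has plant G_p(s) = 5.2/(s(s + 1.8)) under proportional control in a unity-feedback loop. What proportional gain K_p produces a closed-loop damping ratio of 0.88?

Closed-loop characteristic equation: s² + 1.8s + K_p·5.2 = 0.
So ω_n = √(5.2K_p) and 2ζω_n = 1.8, giving ζ = 1.8/(2√(5.2K_p)).
Setting ζ = 0.88: √(5.2K_p) = 1.8/(2·0.88) = 1.023, so K_p = 1.046/5.2 = 0.201.

K_p = 0.201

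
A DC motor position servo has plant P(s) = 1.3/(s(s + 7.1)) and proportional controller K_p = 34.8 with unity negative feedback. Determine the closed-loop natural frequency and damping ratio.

ω_n = 6.73 rad/s, ζ = 0.528

With unity feedback the closed-loop characteristic equation is s² + 7.1s + 34.8·1.3 = s² + 7.1s + 45.24 = 0.
Matching s² + 2ζω_n s + ω_n²: ω_n = √45.24 = 6.726 rad/s and 2ζω_n = 7.1, so ζ = 7.1/(2·6.726) = 0.528.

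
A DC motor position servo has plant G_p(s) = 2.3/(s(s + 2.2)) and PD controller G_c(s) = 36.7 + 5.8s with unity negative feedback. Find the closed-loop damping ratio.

Forward path: (36.7 + 5.8s)·2.3/(s(s+2.2)). The closed-loop characteristic equation is s² + (2.2 + 2.3·5.8)s + 2.3·36.7 = 0.
That is s² + 15.54s + 84.41 = 0, so ω_n = 9.187 rad/s and ζ = 15.54/(2·9.187) = 0.8457.

ζ = 0.846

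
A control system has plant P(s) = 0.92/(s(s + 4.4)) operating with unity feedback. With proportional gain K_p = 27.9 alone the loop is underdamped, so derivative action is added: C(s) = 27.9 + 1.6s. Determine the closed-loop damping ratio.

ζ = 0.58

Forward path: (27.9 + 1.6s)·0.92/(s(s+4.4)). The closed-loop characteristic equation is s² + (4.4 + 0.92·1.6)s + 0.92·27.9 = 0.
That is s² + 5.872s + 25.67 = 0, so ω_n = 5.066 rad/s and ζ = 5.872/(2·5.066) = 0.5795.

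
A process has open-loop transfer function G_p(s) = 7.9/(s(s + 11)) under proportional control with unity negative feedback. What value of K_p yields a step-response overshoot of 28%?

K_p = 27.2

From %OS = 100·exp(−πζ/√(1−ζ²)) = 28%, ζ = −ln(0.28)/√(π²+ln²(0.28)) = 0.3755.
Characteristic equation s² + 11s + 7.9K_p = 0 gives ζ = 11/(2√(7.9K_p)).
Setting ζ = 0.3755: √(7.9K_p) = 11/(2·0.3755) = 14.65, so K_p = 214.5/7.9 = 27.2.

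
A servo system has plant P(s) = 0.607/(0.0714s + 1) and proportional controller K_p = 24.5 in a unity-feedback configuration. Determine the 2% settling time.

T_s ≈ 0.018 s

Closed loop: T(s) = K_p·P/(1+K_p·P) = 14.87/(0.0714s + 1 + 14.87), with pole at s = −(1 + 14.87)/0.0714 = −222.3.
τ = 1/222.3 = 0.004499 s, so 2% settling time ≈ 4τ = 0.018 s.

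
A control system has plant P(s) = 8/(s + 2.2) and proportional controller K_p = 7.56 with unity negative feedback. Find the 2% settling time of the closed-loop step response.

Closed-loop transfer function: T(s) = K_p·P(s)/(1 + K_p·P(s)) = 60.48/(s + 2.2 + 60.48) = 60.48/(s + 62.68).
Time constant τ = 1/62.68 = 0.01595 s, so the 2% settling time is about 4τ = 0.0638 s.

T_s ≈ 0.0638 s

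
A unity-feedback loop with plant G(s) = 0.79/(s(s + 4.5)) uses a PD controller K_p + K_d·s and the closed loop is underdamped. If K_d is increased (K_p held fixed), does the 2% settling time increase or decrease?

decrease

Characteristic equation s² + (4.5 + 0.79K_d)s + 0.79K_p = 0: raising K_d increases ζω_n = (4.5+0.79K_d)/2 while the loop stays underdamped, so T_s ≈ 4/(ζω_n) decreases.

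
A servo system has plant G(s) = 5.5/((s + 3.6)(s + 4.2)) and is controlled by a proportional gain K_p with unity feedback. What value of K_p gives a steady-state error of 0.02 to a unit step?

Steady-state error for a unit step on this type-0 loop is 1/(1 + K_p·G(0)).
G(0) = 0.3638. Require 1/(1 + K_p·0.3638) = 0.02, so 1 + 0.3638·K_p = 50.
K_p = (50 − 1)/0.3638 = 135.

K_p = 135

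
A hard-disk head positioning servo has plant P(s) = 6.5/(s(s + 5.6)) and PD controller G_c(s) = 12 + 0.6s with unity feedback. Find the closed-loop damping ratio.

ζ = 0.538

Forward path: (12 + 0.6s)·6.5/(s(s+5.6)). The closed-loop characteristic equation is s² + (5.6 + 6.5·0.6)s + 6.5·12 = 0.
That is s² + 9.5s + 78 = 0, so ω_n = 8.832 rad/s and ζ = 9.5/(2·8.832) = 0.5378.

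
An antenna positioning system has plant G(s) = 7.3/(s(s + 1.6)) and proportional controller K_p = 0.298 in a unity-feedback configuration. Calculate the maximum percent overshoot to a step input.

13.2%

Closed-loop characteristic equation: s² + 1.6s + 2.175 = 0, so ω_n = 1.475 rad/s and ζ = 1.6/(2·1.475) = 0.5424.
%OS = 100·exp(−πζ/√(1−ζ²)) = 100·exp(−π·0.5424/√0.7058) = 13.2%.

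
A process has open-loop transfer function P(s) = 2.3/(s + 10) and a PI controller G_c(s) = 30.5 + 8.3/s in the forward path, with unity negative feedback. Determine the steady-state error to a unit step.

The open loop G_c(s)P(s) has a pole at the origin (type 1), so the static position error constant is infinite and e_ss = 1/(1+∞) = 0.

0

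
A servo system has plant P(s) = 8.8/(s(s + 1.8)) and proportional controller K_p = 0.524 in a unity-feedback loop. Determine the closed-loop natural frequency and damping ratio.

ω_n = 2.15 rad/s, ζ = 0.419

1 + K_p·P(s) = 0 gives s² + 1.8s + 4.611 = 0.
Matching s² + 2ζω_n s + ω_n²: ω_n = √4.611 = 2.147 rad/s and 2ζω_n = 1.8, so ζ = 1.8/(2·2.147) = 0.419.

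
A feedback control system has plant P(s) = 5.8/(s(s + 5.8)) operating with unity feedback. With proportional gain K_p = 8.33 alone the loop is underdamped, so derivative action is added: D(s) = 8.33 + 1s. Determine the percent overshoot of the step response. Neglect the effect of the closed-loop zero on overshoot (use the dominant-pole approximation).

Forward path: (8.33 + 1s)·5.8/(s(s+5.8)). The closed-loop characteristic equation is s² + (5.8 + 5.8·1)s + 5.8·8.33 = 0.
That is s² + 11.6s + 48.31 = 0, so ω_n = 6.951 rad/s and ζ = 11.6/(2·6.951) = 0.8344.
%OS = 100·exp(−πζ/√(1−ζ²)) = 0.859%.

0.859%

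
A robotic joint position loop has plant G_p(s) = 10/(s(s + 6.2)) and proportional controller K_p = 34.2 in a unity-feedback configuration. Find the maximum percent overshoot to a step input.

From 1 + K_pG_p(s) = 0: s² + 6.2s + 342 = 0 ⇒ ω_n = 18.49, ζ = 0.1676.
%OS = 100·exp(−πζ/√(1−ζ²)) = 100·exp(−π·0.1676/√0.9719) = 58.6%.

58.6%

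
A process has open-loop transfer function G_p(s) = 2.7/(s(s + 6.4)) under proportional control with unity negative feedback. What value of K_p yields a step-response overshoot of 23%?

From %OS = 100·exp(−πζ/√(1−ζ²)) = 23%, ζ = −ln(0.23)/√(π²+ln²(0.23)) = 0.4237.
Characteristic equation s² + 6.4s + 2.7K_p = 0 gives ζ = 6.4/(2√(2.7K_p)).
Setting ζ = 0.4237: √(2.7K_p) = 6.4/(2·0.4237) = 7.552, so K_p = 57.03/2.7 = 21.1.

K_p = 21.1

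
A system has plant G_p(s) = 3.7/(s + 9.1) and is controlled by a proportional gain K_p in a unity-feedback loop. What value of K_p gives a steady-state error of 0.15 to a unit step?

K_p = 13.9

The loop is type 0, so e_ss(step) = 1/(1 + K_pos) with K_pos = K_p·G_p(0).
G_p(0) = 0.4066. Require 1/(1 + K_p·0.4066) = 0.15, so 1 + 0.4066·K_p = 6.667.
K_p = (6.667 − 1)/0.4066 = 13.9.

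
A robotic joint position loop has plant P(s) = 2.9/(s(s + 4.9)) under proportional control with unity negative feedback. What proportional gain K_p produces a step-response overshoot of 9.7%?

From %OS = 100·exp(−πζ/√(1−ζ²)) = 9.7%, ζ = −ln(0.097)/√(π²+ln²(0.097)) = 0.5962.
Characteristic equation s² + 4.9s + 2.9K_p = 0 gives ζ = 4.9/(2√(2.9K_p)).
Setting ζ = 0.5962: √(2.9K_p) = 4.9/(2·0.5962) = 4.109, so K_p = 16.89/2.9 = 5.82.

K_p = 5.82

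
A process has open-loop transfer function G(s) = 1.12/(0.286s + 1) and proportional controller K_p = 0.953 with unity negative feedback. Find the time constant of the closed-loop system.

τ = 0.138 s

Closed loop: T(s) = K_p·G/(1+K_p·G) = 1.067/(0.286s + 1 + 1.067), with pole at s = −(1 + 1.067)/0.286 = −7.229.
Closed-loop time constant τ = 1/7.229 = 0.138 s.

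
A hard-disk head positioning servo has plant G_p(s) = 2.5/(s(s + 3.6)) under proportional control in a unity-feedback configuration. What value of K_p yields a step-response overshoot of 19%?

From %OS = 100·exp(−πζ/√(1−ζ²)) = 19%, ζ = −ln(0.19)/√(π²+ln²(0.19)) = 0.4673.
Characteristic equation s² + 3.6s + 2.5K_p = 0 gives ζ = 3.6/(2√(2.5K_p)).
Setting ζ = 0.4673: √(2.5K_p) = 3.6/(2·0.4673) = 3.852, so K_p = 14.83/2.5 = 5.93.

K_p = 5.93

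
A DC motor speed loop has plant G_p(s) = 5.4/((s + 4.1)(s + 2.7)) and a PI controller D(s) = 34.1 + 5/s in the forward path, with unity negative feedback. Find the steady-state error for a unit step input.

0

The open loop D(s)G_p(s) has a pole at the origin (type 1), so the static position error constant is infinite and e_ss = 1/(1+∞) = 0.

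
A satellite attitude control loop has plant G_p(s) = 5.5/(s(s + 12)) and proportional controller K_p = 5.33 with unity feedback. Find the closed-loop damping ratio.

1 + K_p·G_p(s) = 0 gives s² + 12s + 29.32 = 0.
So ω_n² = 29.32 ⇒ ω_n = 5.414 rad/s, and ζ = 12/(2ω_n) = 1.11.

ζ = 1.11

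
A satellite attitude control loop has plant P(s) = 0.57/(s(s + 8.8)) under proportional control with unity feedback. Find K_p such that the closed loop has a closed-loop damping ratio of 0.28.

K_p = 433

Closed-loop characteristic equation: s² + 8.8s + K_p·0.57 = 0.
So ω_n = √(0.57K_p) and 2ζω_n = 8.8, giving ζ = 8.8/(2√(0.57K_p)).
Setting ζ = 0.28: √(0.57K_p) = 8.8/(2·0.28) = 15.71, so K_p = 246.9/0.57 = 433.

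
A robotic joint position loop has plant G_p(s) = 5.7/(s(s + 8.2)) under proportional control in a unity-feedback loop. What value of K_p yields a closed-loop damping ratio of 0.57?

K_p = 9.08

Closed-loop characteristic equation: s² + 8.2s + K_p·5.7 = 0.
So ω_n = √(5.7K_p) and 2ζω_n = 8.2, giving ζ = 8.2/(2√(5.7K_p)).
Setting ζ = 0.57: √(5.7K_p) = 8.2/(2·0.57) = 7.193, so K_p = 51.74/5.7 = 9.08.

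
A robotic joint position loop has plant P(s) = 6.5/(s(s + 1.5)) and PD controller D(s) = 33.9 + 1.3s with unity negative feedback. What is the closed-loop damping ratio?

ζ = 0.335

Forward path: (33.9 + 1.3s)·6.5/(s(s+1.5)). The closed-loop characteristic equation is s² + (1.5 + 6.5·1.3)s + 6.5·33.9 = 0.
That is s² + 9.95s + 220.3 = 0, so ω_n = 14.84 rad/s and ζ = 9.95/(2·14.84) = 0.3351.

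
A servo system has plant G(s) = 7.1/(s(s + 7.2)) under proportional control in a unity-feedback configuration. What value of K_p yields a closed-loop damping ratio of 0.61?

K_p = 4.91

Closed-loop characteristic equation: s² + 7.2s + K_p·7.1 = 0.
So ω_n = √(7.1K_p) and 2ζω_n = 7.2, giving ζ = 7.2/(2√(7.1K_p)).
Setting ζ = 0.61: √(7.1K_p) = 7.2/(2·0.61) = 5.902, so K_p = 34.83/7.1 = 4.91.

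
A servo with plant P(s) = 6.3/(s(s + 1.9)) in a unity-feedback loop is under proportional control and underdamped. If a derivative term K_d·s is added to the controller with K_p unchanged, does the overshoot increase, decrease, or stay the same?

decrease

With PD the characteristic equation becomes s² + (a + K·K_d)s + K·K_p = 0; the damping term grows, ζ rises, overshoot falls.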